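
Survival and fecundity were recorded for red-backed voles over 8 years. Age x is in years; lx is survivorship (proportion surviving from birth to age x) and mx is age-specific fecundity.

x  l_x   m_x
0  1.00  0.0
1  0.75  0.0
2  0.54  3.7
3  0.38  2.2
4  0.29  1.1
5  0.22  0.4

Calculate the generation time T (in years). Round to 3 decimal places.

lx·mx: 0, 0, 1.998, 0.836, 0.319, 0.088 → R0 = 3.241
x·lx·mx: 0, 0, 3.996, 2.508, 1.276, 0.44 → Σ = 8.22
T = 8.22 / 3.241 = 2.536254… → 2.536

2.536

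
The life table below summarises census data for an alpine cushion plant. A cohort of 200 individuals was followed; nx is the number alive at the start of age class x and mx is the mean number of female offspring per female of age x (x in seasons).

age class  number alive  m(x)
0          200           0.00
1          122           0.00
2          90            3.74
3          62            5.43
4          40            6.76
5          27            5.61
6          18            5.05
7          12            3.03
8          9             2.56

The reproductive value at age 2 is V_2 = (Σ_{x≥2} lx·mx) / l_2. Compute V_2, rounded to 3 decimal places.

lx = nx/n0 = nx/200: 1, 0.61, 0.45, 0.31, 0.2, 0.135, 0.09, 0.06, 0.045
lx·mx for x ≥ 2: 1.683, 1.6833, 1.352, 0.75735, 0.4545, 0.1818, 0.1152 → sum = 6.22715
V_2 = 6.22715 / l_2 = 6.22715 / 0.45 = 13.838111… → 13.838

13.838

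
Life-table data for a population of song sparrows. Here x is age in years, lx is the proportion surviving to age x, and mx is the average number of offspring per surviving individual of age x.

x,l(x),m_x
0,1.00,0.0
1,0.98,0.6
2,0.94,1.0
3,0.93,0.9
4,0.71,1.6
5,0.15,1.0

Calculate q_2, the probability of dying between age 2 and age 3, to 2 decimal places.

q_2 = (l_2 − l_3) / l_2 = (0.94 − 0.93) / 0.94
     = 0.01 / 0.94 = 0.010638… → 0.01

0.01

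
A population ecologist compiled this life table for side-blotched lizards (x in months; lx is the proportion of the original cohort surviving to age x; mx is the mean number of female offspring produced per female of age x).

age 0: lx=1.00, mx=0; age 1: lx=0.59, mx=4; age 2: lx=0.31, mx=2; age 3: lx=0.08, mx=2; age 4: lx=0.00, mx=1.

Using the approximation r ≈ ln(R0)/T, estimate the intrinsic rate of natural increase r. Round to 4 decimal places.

0.8806

R0 = Σ lx·mx = 0 + 2.36 + 0.62 + 0.16 + 0 = 3.14
Σ x·lx·mx = 4.08; T = 4.08/3.14 = 1.29936…
r ≈ ln(R0)/T = ln(3.14)/1.29936… = 0.880603… → 0.8806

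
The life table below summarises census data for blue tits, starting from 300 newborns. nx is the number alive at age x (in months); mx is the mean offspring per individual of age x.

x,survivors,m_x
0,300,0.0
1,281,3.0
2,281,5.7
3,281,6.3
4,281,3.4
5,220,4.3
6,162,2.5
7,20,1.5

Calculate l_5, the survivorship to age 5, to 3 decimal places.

l_5 = n_5/n_0 = 220/300 = 0.733333… → 0.733

0.733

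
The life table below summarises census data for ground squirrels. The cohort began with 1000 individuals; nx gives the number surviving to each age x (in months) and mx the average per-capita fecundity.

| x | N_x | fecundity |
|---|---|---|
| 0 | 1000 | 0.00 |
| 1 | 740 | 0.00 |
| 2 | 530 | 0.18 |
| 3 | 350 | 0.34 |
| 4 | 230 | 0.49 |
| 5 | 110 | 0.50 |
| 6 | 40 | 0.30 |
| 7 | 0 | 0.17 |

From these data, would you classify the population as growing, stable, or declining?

declining

lx = nx/n0 = nx/1000: 1, 0.74, 0.53, 0.35, 0.23, 0.11, 0.04, 0
R0 = Σ lx·mx = 0 + 0 + 0.0954 + 0.119 + 0.1127 + 0.055 + 0.012 + 0 = 0.3941
R0 < 1, so the population is declining.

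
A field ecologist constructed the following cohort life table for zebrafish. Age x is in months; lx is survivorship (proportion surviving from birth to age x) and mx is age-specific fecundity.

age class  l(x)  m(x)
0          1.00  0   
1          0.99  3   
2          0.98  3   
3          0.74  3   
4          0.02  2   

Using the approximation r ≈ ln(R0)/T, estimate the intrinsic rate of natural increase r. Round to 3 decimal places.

1.095

R0 = Σ lx·mx = 0 + 2.97 + 2.94 + 2.22 + 0.04 = 8.17
Σ x·lx·mx = 15.67; T = 15.67/8.17 = 1.91799…
r ≈ ln(R0)/T = ln(8.17)/1.91799… = 1.09514… → 1.095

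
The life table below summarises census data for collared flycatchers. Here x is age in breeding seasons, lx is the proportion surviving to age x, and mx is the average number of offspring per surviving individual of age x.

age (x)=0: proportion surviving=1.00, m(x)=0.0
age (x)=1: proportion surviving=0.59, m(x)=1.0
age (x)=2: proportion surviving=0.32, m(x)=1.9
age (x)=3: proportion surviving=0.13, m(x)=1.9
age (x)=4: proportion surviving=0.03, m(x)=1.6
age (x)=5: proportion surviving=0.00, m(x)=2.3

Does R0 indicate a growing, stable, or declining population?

growing

R0 = Σ lx·mx = 0 + 0.59 + 0.608 + 0.247 + 0.048 + 0 = 1.493
R0 > 1, so the population is growing.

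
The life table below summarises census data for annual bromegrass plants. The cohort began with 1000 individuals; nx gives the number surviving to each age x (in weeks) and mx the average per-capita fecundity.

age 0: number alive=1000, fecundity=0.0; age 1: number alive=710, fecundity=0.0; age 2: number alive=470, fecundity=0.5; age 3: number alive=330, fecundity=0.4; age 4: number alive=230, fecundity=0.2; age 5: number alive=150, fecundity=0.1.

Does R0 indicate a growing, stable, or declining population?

declining

lx = nx/n0 = nx/1000: 1, 0.71, 0.47, 0.33, 0.23, 0.15
R0 = Σ lx·mx = 0 + 0 + 0.235 + 0.132 + 0.046 + 0.015 = 0.428
R0 < 1, so the population is declining.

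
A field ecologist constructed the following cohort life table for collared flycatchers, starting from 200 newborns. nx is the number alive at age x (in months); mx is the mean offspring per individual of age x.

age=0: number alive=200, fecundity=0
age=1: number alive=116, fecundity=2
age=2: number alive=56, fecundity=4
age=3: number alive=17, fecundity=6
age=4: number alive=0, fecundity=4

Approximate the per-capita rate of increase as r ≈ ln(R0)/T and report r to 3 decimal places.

0.581

lx = nx/n0 = nx/200: 1, 0.58, 0.28, 0.085, 0
R0 = Σ lx·mx = 0 + 1.16 + 1.12 + 0.51 + 0 = 2.79
Σ x·lx·mx = 4.93; T = 4.93/2.79 = 1.76703…
r ≈ ln(R0)/T = ln(2.79)/1.76703… = 0.58066… → 0.581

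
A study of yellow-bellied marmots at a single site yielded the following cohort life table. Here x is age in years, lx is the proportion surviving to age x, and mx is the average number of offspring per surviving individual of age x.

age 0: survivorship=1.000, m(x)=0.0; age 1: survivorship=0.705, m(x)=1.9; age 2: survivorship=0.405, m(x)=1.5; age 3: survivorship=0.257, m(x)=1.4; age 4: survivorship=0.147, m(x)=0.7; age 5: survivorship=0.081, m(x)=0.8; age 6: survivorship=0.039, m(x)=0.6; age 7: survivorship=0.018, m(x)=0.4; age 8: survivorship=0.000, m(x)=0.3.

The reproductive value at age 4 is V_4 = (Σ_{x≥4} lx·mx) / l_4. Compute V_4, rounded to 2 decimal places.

lx·mx for x ≥ 4: 0.1029, 0.0648, 0.0234, 0.0072, 0 → sum = 0.1983
V_4 = 0.1983 / l_4 = 0.1983 / 0.147 = 1.34898… → 1.35

1.35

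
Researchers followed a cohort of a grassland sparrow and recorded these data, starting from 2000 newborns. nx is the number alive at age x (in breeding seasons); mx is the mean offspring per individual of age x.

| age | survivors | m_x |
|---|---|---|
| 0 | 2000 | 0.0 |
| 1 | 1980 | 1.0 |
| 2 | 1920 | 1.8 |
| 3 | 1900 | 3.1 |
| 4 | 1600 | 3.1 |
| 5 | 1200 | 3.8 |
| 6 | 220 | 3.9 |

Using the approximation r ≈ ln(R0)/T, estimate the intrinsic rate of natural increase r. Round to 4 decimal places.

lx = nx/n0 = nx/2000: 1, 0.99, 0.96, 0.95, 0.8, 0.6, 0.11
R0 = Σ lx·mx = 0 + 0.99 + 1.728 + 2.945 + 2.48 + 2.28 + 0.429 = 10.852
Σ x·lx·mx = 37.175; T = 37.175/10.852 = 3.42564…
r ≈ ln(R0)/T = ln(10.852)/3.42564… = 0.696031… → 0.6960

0.6960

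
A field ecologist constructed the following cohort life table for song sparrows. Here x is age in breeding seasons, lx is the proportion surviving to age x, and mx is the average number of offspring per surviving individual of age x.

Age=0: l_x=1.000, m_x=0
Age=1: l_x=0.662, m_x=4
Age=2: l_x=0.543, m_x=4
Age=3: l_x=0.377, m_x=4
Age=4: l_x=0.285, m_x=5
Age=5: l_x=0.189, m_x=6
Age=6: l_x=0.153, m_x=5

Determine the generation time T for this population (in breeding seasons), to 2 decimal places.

2.85

lx·mx: 0, 2.648, 2.172, 1.508, 1.425, 1.134, 0.765 → R0 = 9.652
x·lx·mx: 0, 2.648, 4.344, 4.524, 5.7, 5.67, 4.59 → Σ = 27.476
T = 27.476 / 9.652 = 2.846664… → 2.85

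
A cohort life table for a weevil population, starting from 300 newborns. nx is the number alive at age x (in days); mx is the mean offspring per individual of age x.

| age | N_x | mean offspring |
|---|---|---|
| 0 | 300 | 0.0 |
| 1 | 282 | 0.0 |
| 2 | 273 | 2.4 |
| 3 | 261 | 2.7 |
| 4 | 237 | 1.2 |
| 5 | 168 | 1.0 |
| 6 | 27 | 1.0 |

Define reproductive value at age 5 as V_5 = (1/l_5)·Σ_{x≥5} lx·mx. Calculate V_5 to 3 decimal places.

1.161

lx = nx/n0 = nx/300: 1, 0.94, 0.91, 0.87, 0.79, 0.56, 0.09
lx·mx for x ≥ 5: 0.56, 0.09 → sum = 0.65
V_5 = 0.65 / l_5 = 0.65 / 0.56 = 1.160714… → 1.161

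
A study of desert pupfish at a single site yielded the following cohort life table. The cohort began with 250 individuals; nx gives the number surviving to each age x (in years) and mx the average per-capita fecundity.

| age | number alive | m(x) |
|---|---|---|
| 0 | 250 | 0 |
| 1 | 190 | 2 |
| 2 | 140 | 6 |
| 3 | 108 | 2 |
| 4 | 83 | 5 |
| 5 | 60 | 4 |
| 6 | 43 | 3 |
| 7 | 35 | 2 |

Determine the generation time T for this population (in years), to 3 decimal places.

lx = nx/n0 = nx/250: 1, 0.76, 0.56, 0.432, 0.332, 0.24, 0.172, 0.14
lx·mx: 0, 1.52, 3.36, 0.864, 1.66, 0.96, 0.516, 0.28 → R0 = 9.16
x·lx·mx: 0, 1.52, 6.72, 2.592, 6.64, 4.8, 3.096, 1.96 → Σ = 27.328
T = 27.328 / 9.16 = 2.983406… → 2.983

2.983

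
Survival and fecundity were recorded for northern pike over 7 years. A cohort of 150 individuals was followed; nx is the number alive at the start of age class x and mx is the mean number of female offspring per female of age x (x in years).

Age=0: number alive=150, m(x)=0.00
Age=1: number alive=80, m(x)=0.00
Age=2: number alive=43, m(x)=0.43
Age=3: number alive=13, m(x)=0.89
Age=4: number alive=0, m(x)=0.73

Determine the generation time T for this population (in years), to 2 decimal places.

lx = nx/n0 = nx/150: 1, 0.53333…, 0.28667…, 0.08667…, 0
lx·mx: 0, 0, 0.123267…, 0.077133…, 0 → R0 = 0.2004…
x·lx·mx: 0, 0, 0.246533…, 0.2314…, 0 → Σ = 0.477933…
T = 0.477933… / 0.2004… = 2.384897… → 2.38

2.38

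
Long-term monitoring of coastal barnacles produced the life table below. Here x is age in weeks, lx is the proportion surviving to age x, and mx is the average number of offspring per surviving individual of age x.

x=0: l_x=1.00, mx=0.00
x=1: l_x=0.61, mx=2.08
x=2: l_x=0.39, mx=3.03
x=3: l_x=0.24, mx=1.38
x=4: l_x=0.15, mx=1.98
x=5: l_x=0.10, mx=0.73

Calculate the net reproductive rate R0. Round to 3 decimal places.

lx·mx by age: 0, 1.2688, 1.1817, 0.3312, 0.297, 0.073
R0 = Σ lx·mx = 3.1517 → 3.152

3.152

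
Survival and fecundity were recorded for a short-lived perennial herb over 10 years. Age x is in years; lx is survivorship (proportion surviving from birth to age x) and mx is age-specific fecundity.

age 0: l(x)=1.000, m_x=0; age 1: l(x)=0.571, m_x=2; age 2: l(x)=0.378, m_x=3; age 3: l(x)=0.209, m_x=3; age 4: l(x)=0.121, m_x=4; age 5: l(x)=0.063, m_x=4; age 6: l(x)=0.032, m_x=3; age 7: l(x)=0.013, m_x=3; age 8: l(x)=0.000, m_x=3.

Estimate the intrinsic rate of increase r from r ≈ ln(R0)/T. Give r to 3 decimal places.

R0 = Σ lx·mx = 0 + 1.142 + 1.134 + 0.627 + 0.484 + 0.252 + 0.096 + 0.039 + 0 = 3.774
Σ x·lx·mx = 9.336; T = 9.336/3.774 = 2.47377…
r ≈ ln(R0)/T = ln(3.774)/2.47377… = 0.53689… → 0.537

0.537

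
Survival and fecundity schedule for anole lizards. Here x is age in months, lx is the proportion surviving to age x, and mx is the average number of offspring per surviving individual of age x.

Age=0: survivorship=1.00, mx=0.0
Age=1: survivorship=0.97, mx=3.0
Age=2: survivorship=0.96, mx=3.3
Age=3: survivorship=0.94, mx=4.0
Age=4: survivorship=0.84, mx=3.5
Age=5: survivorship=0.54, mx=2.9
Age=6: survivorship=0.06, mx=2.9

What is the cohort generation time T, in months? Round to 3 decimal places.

2.835

lx·mx: 0, 2.91, 3.168, 3.76, 2.94, 1.566, 0.174 → R0 = 14.518
x·lx·mx: 0, 2.91, 6.336, 11.28, 11.76, 7.83, 1.044 → Σ = 41.16
T = 41.16 / 14.518 = 2.835101… → 2.835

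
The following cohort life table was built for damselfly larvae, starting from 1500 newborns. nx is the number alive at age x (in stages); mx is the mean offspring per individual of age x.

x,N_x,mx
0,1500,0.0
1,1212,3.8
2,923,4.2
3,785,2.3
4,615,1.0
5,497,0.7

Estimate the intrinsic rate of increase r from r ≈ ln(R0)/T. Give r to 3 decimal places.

1.032

lx = nx/n0 = nx/1500: 1, 0.808, 0.61533…, 0.52333…, 0.41, 0.33133…
R0 = Σ lx·mx = 0 + 3.0704 + 2.5844… + 1.20367… + 0.41 + 0.23193… = 7.5004…
Σ x·lx·mx = 14.649867…; T = 14.649867…/7.5004… = 1.95321…
r ≈ ln(R0)/T = ln(7.5004…)/1.95321… = 1.03161… → 1.032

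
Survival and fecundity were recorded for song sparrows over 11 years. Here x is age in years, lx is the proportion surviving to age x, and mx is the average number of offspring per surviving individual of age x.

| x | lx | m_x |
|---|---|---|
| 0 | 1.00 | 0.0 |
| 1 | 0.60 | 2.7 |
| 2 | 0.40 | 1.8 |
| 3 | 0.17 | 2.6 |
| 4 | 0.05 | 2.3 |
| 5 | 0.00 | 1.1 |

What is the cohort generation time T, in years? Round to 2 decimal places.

lx·mx: 0, 1.62, 0.72, 0.442, 0.115, 0 → R0 = 2.897
x·lx·mx: 0, 1.62, 1.44, 1.326, 0.46, 0 → Σ = 4.846
T = 4.846 / 2.897 = 1.672765… → 1.67

1.67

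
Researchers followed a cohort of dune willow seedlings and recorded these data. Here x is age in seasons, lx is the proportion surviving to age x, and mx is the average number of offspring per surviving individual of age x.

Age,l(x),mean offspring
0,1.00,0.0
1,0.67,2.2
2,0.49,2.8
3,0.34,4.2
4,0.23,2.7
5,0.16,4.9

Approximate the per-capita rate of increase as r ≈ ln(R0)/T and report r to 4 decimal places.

0.6617

R0 = Σ lx·mx = 0 + 1.474 + 1.372 + 1.428 + 0.621 + 0.784 = 5.679
Σ x·lx·mx = 14.906; T = 14.906/5.679 = 2.62476…
r ≈ ln(R0)/T = ln(5.679)/2.62476… = 0.66169… → 0.6617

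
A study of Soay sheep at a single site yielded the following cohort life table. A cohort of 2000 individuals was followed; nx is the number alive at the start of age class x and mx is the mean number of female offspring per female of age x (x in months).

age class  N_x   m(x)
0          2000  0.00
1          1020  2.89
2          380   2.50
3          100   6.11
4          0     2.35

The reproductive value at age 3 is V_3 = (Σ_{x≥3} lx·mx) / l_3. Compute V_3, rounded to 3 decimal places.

lx = nx/n0 = nx/2000: 1, 0.51, 0.19, 0.05, 0
lx·mx for x ≥ 3: 0.3055, 0 → sum = 0.3055
V_3 = 0.3055 / l_3 = 0.3055 / 0.05 = 6.11 → 6.110

6.110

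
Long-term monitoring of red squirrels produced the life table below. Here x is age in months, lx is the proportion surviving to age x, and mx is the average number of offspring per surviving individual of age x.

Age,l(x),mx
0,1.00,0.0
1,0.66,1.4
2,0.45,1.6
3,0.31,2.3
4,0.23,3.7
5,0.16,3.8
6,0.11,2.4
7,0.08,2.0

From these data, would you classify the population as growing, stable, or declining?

R0 = Σ lx·mx = 0 + 0.924 + 0.72 + 0.713 + 0.851 + 0.608 + 0.264 + 0.16 = 4.24
R0 > 1, so the population is growing.

growing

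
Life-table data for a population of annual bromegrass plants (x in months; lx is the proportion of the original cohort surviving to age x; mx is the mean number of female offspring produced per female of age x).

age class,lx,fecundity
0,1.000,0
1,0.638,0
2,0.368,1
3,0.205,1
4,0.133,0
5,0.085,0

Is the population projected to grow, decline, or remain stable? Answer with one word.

R0 = Σ lx·mx = 0 + 0 + 0.368 + 0.205 + 0 + 0 = 0.573
R0 < 1, so the population is declining.

declining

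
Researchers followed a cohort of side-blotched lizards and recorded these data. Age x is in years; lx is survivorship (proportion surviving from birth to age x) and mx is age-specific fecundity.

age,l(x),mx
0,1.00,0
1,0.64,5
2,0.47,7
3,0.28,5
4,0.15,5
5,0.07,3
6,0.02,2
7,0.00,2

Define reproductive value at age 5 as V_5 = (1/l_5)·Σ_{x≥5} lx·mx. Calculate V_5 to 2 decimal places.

lx·mx for x ≥ 5: 0.21, 0.04, 0 → sum = 0.25
V_5 = 0.25 / l_5 = 0.25 / 0.07 = 3.571429… → 3.57

3.57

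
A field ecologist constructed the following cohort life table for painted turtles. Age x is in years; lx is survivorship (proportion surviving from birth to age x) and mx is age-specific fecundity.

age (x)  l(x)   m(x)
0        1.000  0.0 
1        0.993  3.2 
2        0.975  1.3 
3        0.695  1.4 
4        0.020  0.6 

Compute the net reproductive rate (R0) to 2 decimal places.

5.43

lx·mx by age: 0, 3.1776, 1.2675, 0.973, 0.012
R0 = Σ lx·mx = 5.4301 → 5.43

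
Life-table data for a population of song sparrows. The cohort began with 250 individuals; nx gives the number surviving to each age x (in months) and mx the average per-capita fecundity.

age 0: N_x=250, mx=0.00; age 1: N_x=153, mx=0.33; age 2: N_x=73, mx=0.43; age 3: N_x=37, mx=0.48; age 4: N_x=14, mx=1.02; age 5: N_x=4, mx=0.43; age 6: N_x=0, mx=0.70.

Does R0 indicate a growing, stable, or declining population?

declining

lx = nx/n0 = nx/250: 1, 0.612, 0.292, 0.148, 0.056, 0.016, 0
R0 = Σ lx·mx = 0 + 0.20196 + 0.12556 + 0.07104 + 0.05712 + 0.00688 + 0 = 0.46256
R0 < 1, so the population is declining.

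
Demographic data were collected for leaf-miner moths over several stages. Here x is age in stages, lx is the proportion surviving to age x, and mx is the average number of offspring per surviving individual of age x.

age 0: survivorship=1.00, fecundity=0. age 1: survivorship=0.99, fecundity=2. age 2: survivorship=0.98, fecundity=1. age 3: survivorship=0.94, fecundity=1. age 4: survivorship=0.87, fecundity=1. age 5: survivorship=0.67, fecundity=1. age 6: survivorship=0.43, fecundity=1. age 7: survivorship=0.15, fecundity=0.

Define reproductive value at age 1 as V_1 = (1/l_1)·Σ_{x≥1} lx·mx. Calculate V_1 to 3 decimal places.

5.929

lx·mx for x ≥ 1: 1.98, 0.98, 0.94, 0.87, 0.67, 0.43, 0 → sum = 5.87
V_1 = 5.87 / l_1 = 5.87 / 0.99 = 5.929293… → 5.929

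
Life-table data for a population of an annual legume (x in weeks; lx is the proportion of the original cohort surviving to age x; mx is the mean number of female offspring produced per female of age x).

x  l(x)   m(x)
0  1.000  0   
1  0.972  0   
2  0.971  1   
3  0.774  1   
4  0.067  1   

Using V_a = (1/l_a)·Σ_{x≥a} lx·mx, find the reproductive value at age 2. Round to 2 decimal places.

1.87

lx·mx for x ≥ 2: 0.971, 0.774, 0.067 → sum = 1.812
V_2 = 1.812 / l_2 = 1.812 / 0.971 = 1.866117… → 1.87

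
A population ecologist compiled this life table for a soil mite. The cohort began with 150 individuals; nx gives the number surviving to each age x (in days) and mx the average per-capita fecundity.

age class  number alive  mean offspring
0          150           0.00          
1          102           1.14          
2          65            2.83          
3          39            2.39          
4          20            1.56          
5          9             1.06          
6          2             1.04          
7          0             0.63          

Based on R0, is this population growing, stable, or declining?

growing

lx = nx/n0 = nx/150: 1, 0.68, 0.43333…, 0.26, 0.13333…, 0.06, 0.01333…, 0
R0 = Σ lx·mx = 0 + 0.7752 + 1.226333… + 0.6214 + 0.208… + 0.0636 + 0.013867… + 0 = 2.9084…
R0 > 1, so the population is growing.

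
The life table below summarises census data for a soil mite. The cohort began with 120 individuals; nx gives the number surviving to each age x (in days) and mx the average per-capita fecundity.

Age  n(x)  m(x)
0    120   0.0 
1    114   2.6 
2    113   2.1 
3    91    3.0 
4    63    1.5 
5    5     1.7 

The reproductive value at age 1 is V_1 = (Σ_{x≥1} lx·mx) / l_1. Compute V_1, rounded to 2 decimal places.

lx = nx/n0 = nx/120: 1, 0.95, 0.94167…, 0.75833…, 0.525, 0.04167…
lx·mx for x ≥ 1: 2.47, 1.9775…, 2.275…, 0.7875, 0.070833… → sum = 7.580833…
V_1 = 7.580833… / l_1 = 7.580833… / 0.95 = 7.979825… → 7.98

7.98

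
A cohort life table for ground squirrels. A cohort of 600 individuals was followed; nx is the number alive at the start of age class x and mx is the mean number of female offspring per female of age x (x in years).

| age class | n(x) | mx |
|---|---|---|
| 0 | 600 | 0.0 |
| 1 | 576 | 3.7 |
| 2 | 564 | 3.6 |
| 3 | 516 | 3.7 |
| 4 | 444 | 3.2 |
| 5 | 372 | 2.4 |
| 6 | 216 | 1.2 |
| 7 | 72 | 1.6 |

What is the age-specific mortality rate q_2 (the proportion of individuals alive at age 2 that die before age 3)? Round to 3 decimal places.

0.085

lx = nx/n0 = nx/600: 1, 0.96, 0.94, 0.86, 0.74, 0.62, 0.36, 0.12
q_2 = (l_2 − l_3) / l_2 = (0.94 − 0.86) / 0.94
     = 0.08 / 0.94 = 0.085106… → 0.085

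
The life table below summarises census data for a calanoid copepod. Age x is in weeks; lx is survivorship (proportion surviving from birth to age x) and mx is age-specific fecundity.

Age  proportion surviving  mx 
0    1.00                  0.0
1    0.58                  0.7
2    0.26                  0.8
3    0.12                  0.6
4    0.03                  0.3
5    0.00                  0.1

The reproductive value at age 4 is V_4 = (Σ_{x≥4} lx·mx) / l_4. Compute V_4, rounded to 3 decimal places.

lx·mx for x ≥ 4: 0.009, 0 → sum = 0.009
V_4 = 0.009 / l_4 = 0.009 / 0.03 = 0.3 → 0.300

0.300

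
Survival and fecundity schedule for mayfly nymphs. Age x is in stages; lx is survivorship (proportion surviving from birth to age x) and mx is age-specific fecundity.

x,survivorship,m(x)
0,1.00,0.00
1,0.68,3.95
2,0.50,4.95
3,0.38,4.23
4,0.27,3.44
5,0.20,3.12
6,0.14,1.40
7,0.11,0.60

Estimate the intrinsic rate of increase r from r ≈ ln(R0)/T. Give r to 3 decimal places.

0.882

R0 = Σ lx·mx = 0 + 2.686 + 2.475 + 1.6074 + 0.9288 + 0.624 + 0.196 + 0.066 = 8.5832
Σ x·lx·mx = 20.9314; T = 20.9314/8.5832 = 2.43865…
r ≈ ln(R0)/T = ln(8.5832)/2.43865… = 0.88156… → 0.882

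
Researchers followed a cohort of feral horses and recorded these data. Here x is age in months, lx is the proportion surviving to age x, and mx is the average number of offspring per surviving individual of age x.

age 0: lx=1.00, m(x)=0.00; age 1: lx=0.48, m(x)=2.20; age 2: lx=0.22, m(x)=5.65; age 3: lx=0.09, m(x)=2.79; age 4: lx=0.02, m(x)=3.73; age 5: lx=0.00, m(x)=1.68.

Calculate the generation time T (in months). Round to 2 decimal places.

lx·mx: 0, 1.056, 1.243, 0.2511, 0.0746, 0 → R0 = 2.6247
x·lx·mx: 0, 1.056, 2.486, 0.7533, 0.2984, 0 → Σ = 4.5937
T = 4.5937 / 2.6247 = 1.750181… → 1.75

1.75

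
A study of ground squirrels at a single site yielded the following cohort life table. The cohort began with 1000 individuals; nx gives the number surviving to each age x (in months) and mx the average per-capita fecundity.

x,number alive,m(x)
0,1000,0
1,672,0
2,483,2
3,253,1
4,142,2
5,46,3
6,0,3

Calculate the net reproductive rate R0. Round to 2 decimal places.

1.64

lx = nx/n0 = nx/1000: 1, 0.672, 0.483, 0.253, 0.142, 0.046, 0
lx·mx by age: 0, 0, 0.966, 0.253, 0.284, 0.138, 0
R0 = Σ lx·mx = 1.641 → 1.64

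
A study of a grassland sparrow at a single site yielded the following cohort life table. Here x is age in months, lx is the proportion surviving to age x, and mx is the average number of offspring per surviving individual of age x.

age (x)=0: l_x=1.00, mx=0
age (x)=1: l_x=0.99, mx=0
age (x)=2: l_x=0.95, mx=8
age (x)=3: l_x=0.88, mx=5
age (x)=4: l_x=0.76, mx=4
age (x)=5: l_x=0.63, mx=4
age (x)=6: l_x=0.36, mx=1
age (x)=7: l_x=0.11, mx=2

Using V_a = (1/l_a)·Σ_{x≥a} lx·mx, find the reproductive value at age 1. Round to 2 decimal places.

lx·mx for x ≥ 1: 0, 7.6, 4.4, 3.04, 2.52, 0.36, 0.22 → sum = 18.14
V_1 = 18.14 / l_1 = 18.14 / 0.99 = 18.323232… → 18.32

18.32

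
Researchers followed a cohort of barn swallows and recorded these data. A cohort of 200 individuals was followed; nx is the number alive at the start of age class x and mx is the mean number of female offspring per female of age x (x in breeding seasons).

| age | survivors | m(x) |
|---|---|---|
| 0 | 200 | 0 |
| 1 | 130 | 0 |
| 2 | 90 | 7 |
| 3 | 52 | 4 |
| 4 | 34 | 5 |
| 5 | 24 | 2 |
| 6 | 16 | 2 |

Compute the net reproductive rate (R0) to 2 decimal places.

5.44

lx = nx/n0 = nx/200: 1, 0.65, 0.45, 0.26, 0.17, 0.12, 0.08
lx·mx by age: 0, 0, 3.15, 1.04, 0.85, 0.24, 0.16
R0 = Σ lx·mx = 5.44 → 5.44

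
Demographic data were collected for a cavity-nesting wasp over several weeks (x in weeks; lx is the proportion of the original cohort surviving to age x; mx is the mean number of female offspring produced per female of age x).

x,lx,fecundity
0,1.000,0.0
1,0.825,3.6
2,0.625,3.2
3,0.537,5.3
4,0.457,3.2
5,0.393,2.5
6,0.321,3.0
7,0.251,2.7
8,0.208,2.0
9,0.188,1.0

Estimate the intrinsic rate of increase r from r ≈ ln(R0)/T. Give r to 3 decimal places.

0.756

R0 = Σ lx·mx = 0 + 2.97 + 2 + 2.8461 + 1.4624 + 0.9825 + 0.963 + 0.6777 + 0.416 + 0.188 = 12.5057
Σ x·lx·mx = 41.8123; T = 41.8123/12.5057 = 3.34346…
r ≈ ln(R0)/T = ln(12.5057)/3.34346… = 0.75556… → 0.756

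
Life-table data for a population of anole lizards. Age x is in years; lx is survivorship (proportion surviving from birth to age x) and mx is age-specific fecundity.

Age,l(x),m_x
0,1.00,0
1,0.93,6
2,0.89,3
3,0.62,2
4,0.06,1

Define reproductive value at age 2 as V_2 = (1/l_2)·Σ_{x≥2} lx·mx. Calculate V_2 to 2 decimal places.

4.46

lx·mx for x ≥ 2: 2.67, 1.24, 0.06 → sum = 3.97
V_2 = 3.97 / l_2 = 3.97 / 0.89 = 4.460674… → 4.46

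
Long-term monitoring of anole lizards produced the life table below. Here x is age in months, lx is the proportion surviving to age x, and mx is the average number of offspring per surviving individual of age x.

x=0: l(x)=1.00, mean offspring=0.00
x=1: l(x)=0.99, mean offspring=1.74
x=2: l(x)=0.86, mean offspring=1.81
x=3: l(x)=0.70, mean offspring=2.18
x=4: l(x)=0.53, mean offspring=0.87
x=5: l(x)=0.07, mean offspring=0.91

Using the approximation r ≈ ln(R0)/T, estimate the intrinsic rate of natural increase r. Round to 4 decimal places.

R0 = Σ lx·mx = 0 + 1.7226 + 1.5566 + 1.526 + 0.4611 + 0.0637 = 5.33
Σ x·lx·mx = 11.5767; T = 11.5767/5.33 = 2.17199…
r ≈ ln(R0)/T = ln(5.33)/2.17199… = 0.770424… → 0.7704

0.7704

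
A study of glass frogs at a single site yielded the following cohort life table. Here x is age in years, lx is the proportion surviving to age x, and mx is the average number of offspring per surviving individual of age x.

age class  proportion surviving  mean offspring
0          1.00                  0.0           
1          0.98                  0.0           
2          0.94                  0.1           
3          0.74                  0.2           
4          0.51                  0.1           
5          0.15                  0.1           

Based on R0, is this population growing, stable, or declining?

R0 = Σ lx·mx = 0 + 0 + 0.094 + 0.148 + 0.051 + 0.015 = 0.308
R0 < 1, so the population is declining.

declining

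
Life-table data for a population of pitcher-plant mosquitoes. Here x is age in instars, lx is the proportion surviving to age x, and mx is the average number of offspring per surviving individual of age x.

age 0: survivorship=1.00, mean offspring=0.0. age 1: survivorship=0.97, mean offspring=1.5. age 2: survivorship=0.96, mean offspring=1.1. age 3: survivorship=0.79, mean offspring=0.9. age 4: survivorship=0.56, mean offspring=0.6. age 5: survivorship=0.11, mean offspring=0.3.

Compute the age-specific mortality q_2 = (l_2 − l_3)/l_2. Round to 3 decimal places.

q_2 = (l_2 − l_3) / l_2 = (0.96 − 0.79) / 0.96
     = 0.17 / 0.96 = 0.177083… → 0.177

0.177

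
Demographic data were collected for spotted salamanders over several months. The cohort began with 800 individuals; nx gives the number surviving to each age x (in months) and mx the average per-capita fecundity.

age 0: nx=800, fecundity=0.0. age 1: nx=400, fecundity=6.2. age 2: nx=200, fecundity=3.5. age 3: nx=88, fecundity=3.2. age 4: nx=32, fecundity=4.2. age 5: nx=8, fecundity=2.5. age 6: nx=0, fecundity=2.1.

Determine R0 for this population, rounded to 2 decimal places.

4.52

lx = nx/n0 = nx/800: 1, 0.5, 0.25, 0.11, 0.04, 0.01, 0
lx·mx by age: 0, 3.1, 0.875, 0.352, 0.168, 0.025, 0
R0 = Σ lx·mx = 4.52 → 4.52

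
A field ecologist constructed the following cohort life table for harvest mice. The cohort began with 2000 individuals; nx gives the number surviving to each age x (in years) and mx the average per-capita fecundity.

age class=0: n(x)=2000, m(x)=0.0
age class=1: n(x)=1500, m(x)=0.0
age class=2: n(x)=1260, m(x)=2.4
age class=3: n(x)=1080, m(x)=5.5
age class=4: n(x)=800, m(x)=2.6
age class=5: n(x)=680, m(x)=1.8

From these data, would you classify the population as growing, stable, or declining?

lx = nx/n0 = nx/2000: 1, 0.75, 0.63, 0.54, 0.4, 0.34
R0 = Σ lx·mx = 0 + 0 + 1.512 + 2.97 + 1.04 + 0.612 = 6.134
R0 > 1, so the population is growing.

growing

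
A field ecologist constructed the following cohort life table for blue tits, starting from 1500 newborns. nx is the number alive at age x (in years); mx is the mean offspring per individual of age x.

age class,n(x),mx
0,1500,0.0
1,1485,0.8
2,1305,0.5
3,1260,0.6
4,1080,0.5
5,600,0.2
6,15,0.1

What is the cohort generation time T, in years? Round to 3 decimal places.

2.311

lx = nx/n0 = nx/1500: 1, 0.99, 0.87, 0.84, 0.72, 0.4, 0.01
lx·mx: 0, 0.792, 0.435, 0.504, 0.36, 0.08, 0.001 → R0 = 2.172
x·lx·mx: 0, 0.792, 0.87, 1.512, 1.44, 0.4, 0.006 → Σ = 5.02
T = 5.02 / 2.172 = 2.311234… → 2.311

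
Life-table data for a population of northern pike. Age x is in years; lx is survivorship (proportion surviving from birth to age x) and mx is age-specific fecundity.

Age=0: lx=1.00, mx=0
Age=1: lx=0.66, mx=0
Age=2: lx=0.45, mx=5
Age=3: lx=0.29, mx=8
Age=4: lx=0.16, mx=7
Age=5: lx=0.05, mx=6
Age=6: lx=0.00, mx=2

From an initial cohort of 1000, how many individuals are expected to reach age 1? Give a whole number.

Expected survivors = N0 · l_1 = 1000 × 0.66 = 660 → 660

660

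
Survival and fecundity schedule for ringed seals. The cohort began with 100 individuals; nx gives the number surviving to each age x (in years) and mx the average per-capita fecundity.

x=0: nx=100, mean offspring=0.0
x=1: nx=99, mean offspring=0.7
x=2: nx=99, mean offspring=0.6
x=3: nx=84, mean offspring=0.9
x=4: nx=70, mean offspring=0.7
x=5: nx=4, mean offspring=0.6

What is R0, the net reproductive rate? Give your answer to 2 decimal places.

lx = nx/n0 = nx/100: 1, 0.99, 0.99, 0.84, 0.7, 0.04
lx·mx by age: 0, 0.693, 0.594, 0.756, 0.49, 0.024
R0 = Σ lx·mx = 2.557 → 2.56

2.56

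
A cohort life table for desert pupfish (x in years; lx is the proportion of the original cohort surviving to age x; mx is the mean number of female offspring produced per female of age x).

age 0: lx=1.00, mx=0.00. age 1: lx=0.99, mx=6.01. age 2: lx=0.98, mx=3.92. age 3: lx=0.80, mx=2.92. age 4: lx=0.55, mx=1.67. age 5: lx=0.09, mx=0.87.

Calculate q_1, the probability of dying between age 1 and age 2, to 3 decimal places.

q_1 = (l_1 − l_2) / l_1 = (0.99 − 0.98) / 0.99
     = 0.01 / 0.99 = 0.010101… → 0.010

0.010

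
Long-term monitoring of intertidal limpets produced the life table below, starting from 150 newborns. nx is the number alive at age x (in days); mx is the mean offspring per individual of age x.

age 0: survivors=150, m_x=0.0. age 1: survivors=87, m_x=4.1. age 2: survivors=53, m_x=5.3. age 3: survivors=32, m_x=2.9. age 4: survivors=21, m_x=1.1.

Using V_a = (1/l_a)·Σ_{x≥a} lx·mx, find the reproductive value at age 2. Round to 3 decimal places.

lx = nx/n0 = nx/150: 1, 0.58, 0.35333…, 0.21333…, 0.14
lx·mx for x ≥ 2: 1.872667…, 0.618667…, 0.154 → sum = 2.645333…
V_2 = 2.645333… / l_2 = 2.645333… / 0.353333… = 7.486792… → 7.487

7.487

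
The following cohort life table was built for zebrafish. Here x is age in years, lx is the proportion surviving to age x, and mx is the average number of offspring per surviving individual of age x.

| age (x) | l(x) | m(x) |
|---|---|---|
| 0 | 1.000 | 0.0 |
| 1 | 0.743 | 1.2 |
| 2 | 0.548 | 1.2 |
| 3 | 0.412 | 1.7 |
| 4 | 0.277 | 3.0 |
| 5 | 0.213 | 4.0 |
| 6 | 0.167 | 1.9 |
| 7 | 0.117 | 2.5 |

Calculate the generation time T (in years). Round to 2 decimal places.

3.49

lx·mx: 0, 0.8916, 0.6576, 0.7004, 0.831, 0.852, 0.3173, 0.2925 → R0 = 4.5424
x·lx·mx: 0, 0.8916, 1.3152, 2.1012, 3.324, 4.26, 1.9038, 2.0475 → Σ = 15.8433
T = 15.8433 / 4.5424 = 3.48787… → 3.49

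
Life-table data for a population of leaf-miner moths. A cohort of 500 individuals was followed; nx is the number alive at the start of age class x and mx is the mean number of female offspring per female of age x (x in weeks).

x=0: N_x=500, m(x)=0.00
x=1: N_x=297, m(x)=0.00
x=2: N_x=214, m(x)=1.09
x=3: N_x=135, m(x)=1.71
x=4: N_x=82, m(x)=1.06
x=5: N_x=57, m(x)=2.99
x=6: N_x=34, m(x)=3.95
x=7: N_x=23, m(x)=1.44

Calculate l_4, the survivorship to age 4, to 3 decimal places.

l_4 = n_4/n_0 = 82/500 = 0.164 → 0.164

0.164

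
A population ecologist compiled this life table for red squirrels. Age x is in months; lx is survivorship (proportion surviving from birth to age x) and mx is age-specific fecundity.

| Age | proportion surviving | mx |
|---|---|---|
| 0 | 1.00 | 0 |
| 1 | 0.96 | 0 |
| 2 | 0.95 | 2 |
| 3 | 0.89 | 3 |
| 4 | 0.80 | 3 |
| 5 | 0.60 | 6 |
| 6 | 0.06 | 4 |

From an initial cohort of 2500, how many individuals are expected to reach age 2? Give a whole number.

2375

Expected survivors = N0 · l_2 = 2500 × 0.95 = 2375 → 2375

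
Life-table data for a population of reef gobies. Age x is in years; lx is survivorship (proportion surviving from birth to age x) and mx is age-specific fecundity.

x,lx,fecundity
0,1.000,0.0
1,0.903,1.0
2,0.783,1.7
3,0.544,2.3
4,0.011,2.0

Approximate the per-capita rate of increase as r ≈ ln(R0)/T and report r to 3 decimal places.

0.594

R0 = Σ lx·mx = 0 + 0.903 + 1.3311 + 1.2512 + 0.022 = 3.5073
Σ x·lx·mx = 7.4068; T = 7.4068/3.5073 = 2.11182…
r ≈ ln(R0)/T = ln(3.5073)/2.11182… = 0.5942… → 0.594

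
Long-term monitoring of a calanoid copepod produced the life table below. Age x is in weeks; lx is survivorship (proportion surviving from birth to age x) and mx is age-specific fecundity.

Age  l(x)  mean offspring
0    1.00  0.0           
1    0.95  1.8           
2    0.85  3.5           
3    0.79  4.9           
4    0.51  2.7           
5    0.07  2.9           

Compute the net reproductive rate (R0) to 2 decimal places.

10.14

lx·mx by age: 0, 1.71, 2.975, 3.871, 1.377, 0.203
R0 = Σ lx·mx = 10.136 → 10.14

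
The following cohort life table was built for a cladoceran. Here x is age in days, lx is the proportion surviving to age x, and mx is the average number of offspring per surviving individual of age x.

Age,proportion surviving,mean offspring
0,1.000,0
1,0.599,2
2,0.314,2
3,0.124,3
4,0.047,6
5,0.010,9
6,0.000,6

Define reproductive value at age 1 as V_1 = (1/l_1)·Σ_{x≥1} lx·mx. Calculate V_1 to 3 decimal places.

lx·mx for x ≥ 1: 1.198, 0.628, 0.372, 0.282, 0.09, 0 → sum = 2.57
V_1 = 2.57 / l_1 = 2.57 / 0.599 = 4.290484… → 4.290

4.290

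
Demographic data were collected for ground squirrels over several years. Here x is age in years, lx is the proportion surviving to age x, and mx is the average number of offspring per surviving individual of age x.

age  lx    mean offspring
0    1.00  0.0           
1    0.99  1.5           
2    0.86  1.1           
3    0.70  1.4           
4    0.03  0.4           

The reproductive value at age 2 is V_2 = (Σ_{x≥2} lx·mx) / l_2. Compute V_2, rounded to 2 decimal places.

2.25

lx·mx for x ≥ 2: 0.946, 0.98, 0.012 → sum = 1.938
V_2 = 1.938 / l_2 = 1.938 / 0.86 = 2.253488… → 2.25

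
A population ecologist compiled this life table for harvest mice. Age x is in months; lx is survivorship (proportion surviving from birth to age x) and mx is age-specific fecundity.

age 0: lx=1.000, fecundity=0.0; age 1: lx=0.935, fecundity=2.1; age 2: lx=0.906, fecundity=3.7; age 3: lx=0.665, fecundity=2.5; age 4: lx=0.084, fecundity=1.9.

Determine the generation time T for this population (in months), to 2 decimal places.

lx·mx: 0, 1.9635, 3.3522, 1.6625, 0.1596 → R0 = 7.1378
x·lx·mx: 0, 1.9635, 6.7044, 4.9875, 0.6384 → Σ = 14.2938
T = 14.2938 / 7.1378 = 2.00255… → 2.00

2.00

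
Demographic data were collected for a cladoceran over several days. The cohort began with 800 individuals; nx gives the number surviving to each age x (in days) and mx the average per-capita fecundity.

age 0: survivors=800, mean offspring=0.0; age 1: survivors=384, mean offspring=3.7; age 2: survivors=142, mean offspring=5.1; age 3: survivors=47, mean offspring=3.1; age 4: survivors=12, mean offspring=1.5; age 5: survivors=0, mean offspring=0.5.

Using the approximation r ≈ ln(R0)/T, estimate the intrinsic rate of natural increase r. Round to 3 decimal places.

0.724

lx = nx/n0 = nx/800: 1, 0.48, 0.1775, 0.05875, 0.015, 0
R0 = Σ lx·mx = 0 + 1.776 + 0.90525 + 0.18213… + 0.0225 + 0 = 2.885875
Σ x·lx·mx = 4.222875; T = 4.222875/2.885875 = 1.46329…
r ≈ ln(R0)/T = ln(2.885875)/1.46329… = 0.72428… → 0.724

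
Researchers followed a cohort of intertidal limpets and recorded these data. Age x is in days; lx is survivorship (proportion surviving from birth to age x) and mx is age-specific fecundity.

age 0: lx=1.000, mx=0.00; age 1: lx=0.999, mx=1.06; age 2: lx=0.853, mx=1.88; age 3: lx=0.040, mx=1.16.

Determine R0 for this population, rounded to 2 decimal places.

lx·mx by age: 0, 1.05894, 1.60364, 0.0464
R0 = Σ lx·mx = 2.70898 → 2.71

2.71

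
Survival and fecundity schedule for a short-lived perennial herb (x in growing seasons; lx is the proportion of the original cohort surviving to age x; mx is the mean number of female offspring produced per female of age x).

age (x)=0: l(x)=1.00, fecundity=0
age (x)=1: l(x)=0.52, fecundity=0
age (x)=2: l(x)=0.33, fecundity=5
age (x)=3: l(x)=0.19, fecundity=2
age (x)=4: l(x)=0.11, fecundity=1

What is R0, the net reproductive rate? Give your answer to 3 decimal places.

lx·mx by age: 0, 0, 1.65, 0.38, 0.11
R0 = Σ lx·mx = 2.14 → 2.140

2.140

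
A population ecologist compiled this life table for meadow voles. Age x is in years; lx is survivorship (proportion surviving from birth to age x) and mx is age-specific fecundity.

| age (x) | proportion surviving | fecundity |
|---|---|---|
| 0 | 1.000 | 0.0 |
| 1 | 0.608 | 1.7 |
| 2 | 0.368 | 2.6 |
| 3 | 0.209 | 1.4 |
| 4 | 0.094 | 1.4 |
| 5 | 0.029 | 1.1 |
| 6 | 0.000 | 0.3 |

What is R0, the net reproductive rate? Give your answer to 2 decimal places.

lx·mx by age: 0, 1.0336, 0.9568, 0.2926, 0.1316, 0.0319, 0
R0 = Σ lx·mx = 2.4465 → 2.45

2.45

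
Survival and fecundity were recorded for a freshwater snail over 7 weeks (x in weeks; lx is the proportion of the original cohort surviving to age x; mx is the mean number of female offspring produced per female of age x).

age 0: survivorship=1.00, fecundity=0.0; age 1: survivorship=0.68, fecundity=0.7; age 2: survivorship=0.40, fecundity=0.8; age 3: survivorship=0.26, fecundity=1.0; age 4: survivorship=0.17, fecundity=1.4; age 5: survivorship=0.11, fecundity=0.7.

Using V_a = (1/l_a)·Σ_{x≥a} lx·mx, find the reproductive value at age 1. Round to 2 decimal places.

lx·mx for x ≥ 1: 0.476, 0.32, 0.26, 0.238, 0.077 → sum = 1.371
V_1 = 1.371 / l_1 = 1.371 / 0.68 = 2.016176… → 2.02

2.02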